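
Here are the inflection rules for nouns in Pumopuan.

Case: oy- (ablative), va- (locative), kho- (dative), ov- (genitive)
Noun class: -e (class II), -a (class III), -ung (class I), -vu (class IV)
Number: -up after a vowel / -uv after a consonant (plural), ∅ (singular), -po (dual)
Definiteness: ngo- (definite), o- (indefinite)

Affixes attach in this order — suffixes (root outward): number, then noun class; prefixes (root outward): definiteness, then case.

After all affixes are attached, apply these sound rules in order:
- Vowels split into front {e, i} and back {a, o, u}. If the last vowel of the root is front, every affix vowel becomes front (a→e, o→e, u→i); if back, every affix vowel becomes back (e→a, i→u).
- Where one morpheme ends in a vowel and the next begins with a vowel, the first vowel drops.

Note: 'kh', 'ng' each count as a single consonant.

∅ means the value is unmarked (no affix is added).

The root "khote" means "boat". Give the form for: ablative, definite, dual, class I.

eyngekhoteping

Attach number dual -po → khotepo.
Attach definiteness definite ngo- → ngokhotepo.
Attach noun class class I -ung → ngokhotepoung.
Attach case ablative oy- → oyngokhotepoung.
Apply vowel harmony: oyngokhotepoung → eyngekhotepeing.
Apply vowel deletion: eyngekhotepeing → eyngekhoteping.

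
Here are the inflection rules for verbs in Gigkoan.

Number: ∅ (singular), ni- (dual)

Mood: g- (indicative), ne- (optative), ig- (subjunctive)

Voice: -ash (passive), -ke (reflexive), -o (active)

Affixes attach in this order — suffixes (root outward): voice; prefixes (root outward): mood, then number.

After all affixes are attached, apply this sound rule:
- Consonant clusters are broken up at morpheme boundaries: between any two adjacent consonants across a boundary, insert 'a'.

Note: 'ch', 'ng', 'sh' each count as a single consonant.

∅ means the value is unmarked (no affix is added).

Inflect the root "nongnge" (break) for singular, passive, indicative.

ganongngeash

Attach voice passive -ash → nongngeash.
Attach mood indicative g- → gnongngeash.
number = singular: zero marking, form stays gnongngeash.
Apply epenthesis: gnongngeash → ganongngeash.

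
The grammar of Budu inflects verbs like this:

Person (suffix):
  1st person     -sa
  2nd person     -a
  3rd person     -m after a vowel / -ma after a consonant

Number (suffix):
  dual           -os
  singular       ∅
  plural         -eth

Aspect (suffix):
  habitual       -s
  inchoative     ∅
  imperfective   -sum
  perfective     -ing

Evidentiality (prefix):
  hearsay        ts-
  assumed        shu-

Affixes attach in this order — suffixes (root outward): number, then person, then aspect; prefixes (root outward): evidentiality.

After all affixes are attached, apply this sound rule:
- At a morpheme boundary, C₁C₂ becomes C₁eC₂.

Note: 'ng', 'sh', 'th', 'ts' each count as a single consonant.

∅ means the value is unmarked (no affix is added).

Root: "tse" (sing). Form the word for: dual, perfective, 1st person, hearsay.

Attach number dual -os → tseos.
Attach person 1st person -sa → tseossa.
Attach aspect perfective -ing → tseossaing.
Attach evidentiality hearsay ts- → tstseossaing.
Apply epenthesis: tstseossaing → tsetseosesaing.

tsetseosesaing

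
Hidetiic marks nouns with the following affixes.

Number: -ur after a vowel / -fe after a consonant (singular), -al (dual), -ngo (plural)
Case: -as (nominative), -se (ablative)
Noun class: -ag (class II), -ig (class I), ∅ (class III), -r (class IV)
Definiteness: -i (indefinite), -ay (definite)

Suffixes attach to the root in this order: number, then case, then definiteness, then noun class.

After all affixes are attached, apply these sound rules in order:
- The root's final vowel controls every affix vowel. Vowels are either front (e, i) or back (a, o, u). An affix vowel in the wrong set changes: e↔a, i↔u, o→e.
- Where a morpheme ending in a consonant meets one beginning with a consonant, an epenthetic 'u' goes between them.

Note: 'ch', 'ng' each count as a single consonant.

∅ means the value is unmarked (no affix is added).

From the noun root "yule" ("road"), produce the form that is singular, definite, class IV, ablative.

Attach number singular -ur (after vowel 'e') → yuleur.
Attach case ablative -se → yuleurse.
Attach definiteness definite -ay → yuleurseay.
Attach noun class class IV -r → yuleurseayr.
Apply vowel harmony: yuleurseayr → yuleirseeyr.
Apply epenthesis: yuleirseeyr → yuleiruseeyur.

yuleiruseeyur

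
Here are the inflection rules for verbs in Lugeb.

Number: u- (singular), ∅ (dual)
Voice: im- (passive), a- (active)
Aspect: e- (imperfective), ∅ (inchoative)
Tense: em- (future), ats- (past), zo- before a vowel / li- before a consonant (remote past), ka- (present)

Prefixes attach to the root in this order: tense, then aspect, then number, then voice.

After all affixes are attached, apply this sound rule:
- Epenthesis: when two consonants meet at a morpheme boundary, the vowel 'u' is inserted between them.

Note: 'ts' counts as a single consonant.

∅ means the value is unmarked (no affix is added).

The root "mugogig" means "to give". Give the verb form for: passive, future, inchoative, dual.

Attach tense future em- → emmugogig.
aspect = inchoative: zero marking, form stays emmugogig.
number = dual: zero marking, form stays emmugogig.
Attach voice passive im- → imemmugogig.
Apply epenthesis: imemmugogig → imemumugogig.

imemumugogig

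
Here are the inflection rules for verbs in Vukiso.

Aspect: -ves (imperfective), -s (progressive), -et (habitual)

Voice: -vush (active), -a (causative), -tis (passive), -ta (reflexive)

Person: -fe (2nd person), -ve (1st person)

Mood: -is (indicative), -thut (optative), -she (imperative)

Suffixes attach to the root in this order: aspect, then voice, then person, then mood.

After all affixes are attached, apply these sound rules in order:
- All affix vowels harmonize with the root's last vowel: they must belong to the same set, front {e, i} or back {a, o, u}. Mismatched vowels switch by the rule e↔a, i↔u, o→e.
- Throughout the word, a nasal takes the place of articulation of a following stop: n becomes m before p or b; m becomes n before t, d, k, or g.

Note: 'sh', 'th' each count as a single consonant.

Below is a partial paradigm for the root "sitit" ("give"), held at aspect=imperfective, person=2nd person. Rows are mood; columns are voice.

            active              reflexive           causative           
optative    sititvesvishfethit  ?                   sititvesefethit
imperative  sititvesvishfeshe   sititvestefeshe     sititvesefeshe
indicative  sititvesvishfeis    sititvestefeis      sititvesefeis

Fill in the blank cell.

sititvestefethit

Attach aspect imperfective -ves → sititves.
Attach voice reflexive -ta → sititvesta.
Attach person 2nd person -fe → sititvestafe.
Attach mood optative -thut → sititvestafethut.
Apply vowel harmony: sititvestafethut → sititvestefethit.
Nasal assimilation: no change.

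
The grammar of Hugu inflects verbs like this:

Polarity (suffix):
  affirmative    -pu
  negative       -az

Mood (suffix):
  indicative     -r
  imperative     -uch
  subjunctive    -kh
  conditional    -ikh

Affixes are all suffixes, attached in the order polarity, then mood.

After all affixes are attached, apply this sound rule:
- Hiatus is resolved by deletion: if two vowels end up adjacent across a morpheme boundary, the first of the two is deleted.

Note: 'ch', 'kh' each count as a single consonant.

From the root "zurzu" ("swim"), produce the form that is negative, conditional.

Attach polarity negative -az → zurzuaz.
Attach mood conditional -ikh → zurzuazikh.
Apply vowel deletion: zurzuazikh → zurzazikh.

zurzazikh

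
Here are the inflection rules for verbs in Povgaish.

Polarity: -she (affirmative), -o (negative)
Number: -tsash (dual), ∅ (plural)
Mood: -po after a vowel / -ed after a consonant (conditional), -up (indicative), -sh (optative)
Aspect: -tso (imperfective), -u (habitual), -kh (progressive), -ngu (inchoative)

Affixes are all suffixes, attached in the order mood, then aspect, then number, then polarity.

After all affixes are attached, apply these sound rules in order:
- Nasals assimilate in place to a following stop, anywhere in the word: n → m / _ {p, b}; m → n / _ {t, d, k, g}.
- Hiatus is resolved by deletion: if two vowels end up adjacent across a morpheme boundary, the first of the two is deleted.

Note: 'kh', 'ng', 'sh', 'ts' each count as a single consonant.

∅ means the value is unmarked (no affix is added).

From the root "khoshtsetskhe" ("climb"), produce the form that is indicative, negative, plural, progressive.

khoshtsetskhupkho

Attach mood indicative -up → khoshtsetskheup.
Attach aspect progressive -kh → khoshtsetskheupkh.
number = plural: zero marking, form stays khoshtsetskheupkh.
Attach polarity negative -o → khoshtsetskheupkho.
Nasal assimilation: no change.
Apply vowel deletion: khoshtsetskheupkho → khoshtsetskhupkho.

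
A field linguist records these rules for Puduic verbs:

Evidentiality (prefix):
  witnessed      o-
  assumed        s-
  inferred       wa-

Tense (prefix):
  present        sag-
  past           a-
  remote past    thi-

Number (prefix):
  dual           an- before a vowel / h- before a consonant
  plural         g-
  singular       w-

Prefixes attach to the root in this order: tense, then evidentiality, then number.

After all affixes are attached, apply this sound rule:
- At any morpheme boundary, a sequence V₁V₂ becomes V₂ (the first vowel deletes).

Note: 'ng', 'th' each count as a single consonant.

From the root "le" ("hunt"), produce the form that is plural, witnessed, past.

Attach tense past a- → ale.
Attach evidentiality witnessed o- → oale.
Attach number plural g- → goale.
Apply vowel deletion: goale → gale.

gale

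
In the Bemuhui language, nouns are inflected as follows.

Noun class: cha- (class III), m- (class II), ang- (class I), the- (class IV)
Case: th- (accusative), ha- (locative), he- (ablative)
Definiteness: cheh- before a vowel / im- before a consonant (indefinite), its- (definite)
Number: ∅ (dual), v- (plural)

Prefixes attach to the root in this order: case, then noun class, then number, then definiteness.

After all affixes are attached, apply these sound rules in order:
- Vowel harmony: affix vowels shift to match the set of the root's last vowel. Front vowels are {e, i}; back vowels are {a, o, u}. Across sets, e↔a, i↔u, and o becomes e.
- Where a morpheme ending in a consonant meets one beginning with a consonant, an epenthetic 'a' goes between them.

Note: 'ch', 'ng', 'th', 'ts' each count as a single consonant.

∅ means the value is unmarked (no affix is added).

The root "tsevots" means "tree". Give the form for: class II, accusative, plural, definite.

utsavamathatsevots

Attach case accusative th- → thtsevots.
Attach noun class class II m- → mthtsevots.
Attach number plural v- → vmthtsevots.
Attach definiteness definite its- → itsvmthtsevots.
Apply vowel harmony: itsvmthtsevots → utsvmthtsevots.
Apply epenthesis: utsvmthtsevots → utsavamathatsevots.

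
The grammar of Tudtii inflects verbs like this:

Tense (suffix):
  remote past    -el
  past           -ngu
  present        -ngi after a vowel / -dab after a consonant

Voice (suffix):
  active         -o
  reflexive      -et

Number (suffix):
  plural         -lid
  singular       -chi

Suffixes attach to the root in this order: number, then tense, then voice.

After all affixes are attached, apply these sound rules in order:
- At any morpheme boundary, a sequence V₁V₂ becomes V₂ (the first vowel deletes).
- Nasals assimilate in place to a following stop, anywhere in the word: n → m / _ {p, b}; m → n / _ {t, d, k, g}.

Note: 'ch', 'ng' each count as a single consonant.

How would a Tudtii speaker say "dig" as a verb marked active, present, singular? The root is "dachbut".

dachbutchingo

Attach number singular -chi → dachbutchi.
Attach tense present -ngi (after vowel 'i') → dachbutchingi.
Attach voice active -o → dachbutchingio.
Apply vowel deletion: dachbutchingio → dachbutchingo.
Nasal assimilation: no change.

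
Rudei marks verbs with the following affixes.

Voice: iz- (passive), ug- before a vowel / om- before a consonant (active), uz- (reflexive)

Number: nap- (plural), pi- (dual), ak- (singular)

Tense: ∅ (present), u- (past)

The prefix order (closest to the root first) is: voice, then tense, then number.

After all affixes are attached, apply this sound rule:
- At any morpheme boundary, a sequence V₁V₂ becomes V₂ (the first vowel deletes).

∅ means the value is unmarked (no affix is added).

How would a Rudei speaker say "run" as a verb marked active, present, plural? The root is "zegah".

Attach voice active om- (before consonant 'z') → omzegah.
tense = present: zero marking, form stays omzegah.
Attach number plural nap- → napomzegah.
Vowel deletion: no change.

napomzegah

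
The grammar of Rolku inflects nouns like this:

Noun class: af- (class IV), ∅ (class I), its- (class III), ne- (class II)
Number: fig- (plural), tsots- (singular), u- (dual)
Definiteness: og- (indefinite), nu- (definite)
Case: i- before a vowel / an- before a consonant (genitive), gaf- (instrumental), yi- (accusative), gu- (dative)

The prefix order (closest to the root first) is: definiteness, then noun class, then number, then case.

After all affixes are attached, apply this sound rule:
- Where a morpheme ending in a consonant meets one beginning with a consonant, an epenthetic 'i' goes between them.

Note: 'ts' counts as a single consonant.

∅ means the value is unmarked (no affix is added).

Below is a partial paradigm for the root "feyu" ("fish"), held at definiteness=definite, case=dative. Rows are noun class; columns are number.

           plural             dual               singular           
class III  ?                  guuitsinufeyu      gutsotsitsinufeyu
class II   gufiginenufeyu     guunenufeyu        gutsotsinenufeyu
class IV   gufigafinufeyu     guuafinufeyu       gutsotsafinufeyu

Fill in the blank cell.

gufigitsinufeyu

Attach definiteness definite nu- → nufeyu.
Attach noun class class III its- → itsnufeyu.
Attach number plural fig- → figitsnufeyu.
Attach case dative gu- → gufigitsnufeyu.
Apply epenthesis: gufigitsnufeyu → gufigitsinufeyu.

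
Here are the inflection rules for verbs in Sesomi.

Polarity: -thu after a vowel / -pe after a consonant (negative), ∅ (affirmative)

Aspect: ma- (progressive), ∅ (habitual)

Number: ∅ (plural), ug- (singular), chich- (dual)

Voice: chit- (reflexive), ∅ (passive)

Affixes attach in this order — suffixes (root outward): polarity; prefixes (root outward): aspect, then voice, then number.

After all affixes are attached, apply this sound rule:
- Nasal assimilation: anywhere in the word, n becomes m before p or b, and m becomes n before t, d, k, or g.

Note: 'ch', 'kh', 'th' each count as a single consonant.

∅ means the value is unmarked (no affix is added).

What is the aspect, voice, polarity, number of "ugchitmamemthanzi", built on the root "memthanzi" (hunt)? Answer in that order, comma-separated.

progressive, reflexive, affirmative, singular

Segment: ug-chit-ma-memthanzi.
aspect: ma- → progressive.
voice: chit- → reflexive.
polarity: ∅ → affirmative.
number: ug- → singular.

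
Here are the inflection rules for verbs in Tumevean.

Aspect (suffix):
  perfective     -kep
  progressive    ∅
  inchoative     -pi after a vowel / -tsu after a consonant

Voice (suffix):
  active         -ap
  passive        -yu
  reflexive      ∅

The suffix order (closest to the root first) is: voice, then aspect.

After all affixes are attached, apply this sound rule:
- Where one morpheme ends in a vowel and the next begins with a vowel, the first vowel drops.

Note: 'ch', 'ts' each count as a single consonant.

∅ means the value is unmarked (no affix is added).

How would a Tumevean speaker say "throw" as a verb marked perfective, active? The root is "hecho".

Attach voice active -ap → hechoap.
Attach aspect perfective -kep → hechoapkep.
Apply vowel deletion: hechoapkep → hechapkep.

hechapkep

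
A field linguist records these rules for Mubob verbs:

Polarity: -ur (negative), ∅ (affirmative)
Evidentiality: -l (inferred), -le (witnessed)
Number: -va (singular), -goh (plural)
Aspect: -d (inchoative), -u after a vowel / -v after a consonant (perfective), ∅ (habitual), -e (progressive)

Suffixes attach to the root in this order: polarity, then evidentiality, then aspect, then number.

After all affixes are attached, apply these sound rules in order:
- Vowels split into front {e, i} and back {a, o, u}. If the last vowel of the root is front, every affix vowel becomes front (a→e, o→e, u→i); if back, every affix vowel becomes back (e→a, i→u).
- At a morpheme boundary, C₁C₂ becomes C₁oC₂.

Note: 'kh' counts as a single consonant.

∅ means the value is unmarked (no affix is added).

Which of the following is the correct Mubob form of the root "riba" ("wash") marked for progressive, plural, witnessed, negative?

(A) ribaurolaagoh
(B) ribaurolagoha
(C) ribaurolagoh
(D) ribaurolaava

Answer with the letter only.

A

Attach polarity negative -ur → ribaur.
Attach evidentiality witnessed -le → ribaurle.
Attach aspect progressive -e → ribaurlee.
Attach number plural -goh → ribaurleegoh.
Apply vowel harmony: ribaurleegoh → ribaurlaagoh.
Apply epenthesis: ribaurlaagoh → ribaurolaagoh.
So the correct form is ribaurolaagoh, option (A).
(D) ribaurolaava is wrong: it uses singular instead of plural for number.
(B) ribaurolagoha is wrong: it has the affixes in the wrong order.
(C) ribaurolagoh is wrong: it uses inferred instead of witnessed for evidentiality.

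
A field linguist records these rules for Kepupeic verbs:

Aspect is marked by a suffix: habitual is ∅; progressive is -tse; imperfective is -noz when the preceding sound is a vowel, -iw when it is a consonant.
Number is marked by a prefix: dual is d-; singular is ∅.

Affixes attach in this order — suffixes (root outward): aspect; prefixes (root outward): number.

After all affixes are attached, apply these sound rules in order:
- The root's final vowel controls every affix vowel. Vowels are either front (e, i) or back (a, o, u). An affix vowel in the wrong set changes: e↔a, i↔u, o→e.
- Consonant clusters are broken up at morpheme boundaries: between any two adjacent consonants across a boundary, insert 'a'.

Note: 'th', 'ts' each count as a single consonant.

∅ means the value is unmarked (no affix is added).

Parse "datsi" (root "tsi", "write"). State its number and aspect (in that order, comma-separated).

Segment: d-tsi.
number: d- → dual.
aspect: ∅ → habitual.

dual, habitual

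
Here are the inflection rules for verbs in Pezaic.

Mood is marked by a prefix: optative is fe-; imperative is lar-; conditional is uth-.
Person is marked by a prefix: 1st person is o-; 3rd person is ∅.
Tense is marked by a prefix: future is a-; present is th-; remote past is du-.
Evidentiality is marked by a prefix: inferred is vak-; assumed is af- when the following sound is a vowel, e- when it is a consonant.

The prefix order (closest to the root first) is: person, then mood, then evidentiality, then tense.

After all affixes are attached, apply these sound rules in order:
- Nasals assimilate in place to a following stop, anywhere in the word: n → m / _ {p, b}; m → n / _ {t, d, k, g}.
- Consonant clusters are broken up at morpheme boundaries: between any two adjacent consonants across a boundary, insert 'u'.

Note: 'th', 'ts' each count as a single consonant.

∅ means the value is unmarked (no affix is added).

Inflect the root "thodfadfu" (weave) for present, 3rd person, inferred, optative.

thuvakufethodfadfu

person = 3rd person: zero marking, form stays thodfadfu.
Attach mood optative fe- → fethodfadfu.
Attach evidentiality inferred vak- → vakfethodfadfu.
Attach tense present th- → thvakfethodfadfu.
Nasal assimilation: no change.
Apply epenthesis: thvakfethodfadfu → thuvakufethodfadfu.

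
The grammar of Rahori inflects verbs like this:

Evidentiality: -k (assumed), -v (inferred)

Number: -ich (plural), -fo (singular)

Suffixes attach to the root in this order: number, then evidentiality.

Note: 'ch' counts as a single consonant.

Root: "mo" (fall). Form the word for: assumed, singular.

Attach number singular -fo → mofo.
Attach evidentiality assumed -k → mofok.

mofok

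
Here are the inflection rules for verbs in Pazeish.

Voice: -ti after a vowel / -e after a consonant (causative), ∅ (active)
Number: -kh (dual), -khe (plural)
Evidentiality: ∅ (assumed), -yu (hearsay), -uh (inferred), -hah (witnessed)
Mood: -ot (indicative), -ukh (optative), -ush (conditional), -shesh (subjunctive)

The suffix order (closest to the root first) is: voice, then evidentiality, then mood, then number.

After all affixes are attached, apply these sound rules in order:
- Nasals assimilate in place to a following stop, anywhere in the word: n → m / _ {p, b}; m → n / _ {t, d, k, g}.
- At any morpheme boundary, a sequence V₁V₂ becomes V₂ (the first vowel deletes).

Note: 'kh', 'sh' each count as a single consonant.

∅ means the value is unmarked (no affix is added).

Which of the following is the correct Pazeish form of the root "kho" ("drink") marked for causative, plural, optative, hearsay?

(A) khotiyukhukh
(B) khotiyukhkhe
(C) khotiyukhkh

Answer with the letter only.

Attach voice causative -ti (after vowel 'o') → khoti.
Attach evidentiality hearsay -yu → khotiyu.
Attach mood optative -ukh → khotiyuukh.
Attach number plural -khe → khotiyuukhkhe.
Nasal assimilation: no change.
Apply vowel deletion: khotiyuukhkhe → khotiyukhkhe.
So the correct form is khotiyukhkhe, option (B).
(A) khotiyukhukh is wrong: it has the affixes in the wrong order.
(C) khotiyukhkh is wrong: it uses dual instead of plural for number.

B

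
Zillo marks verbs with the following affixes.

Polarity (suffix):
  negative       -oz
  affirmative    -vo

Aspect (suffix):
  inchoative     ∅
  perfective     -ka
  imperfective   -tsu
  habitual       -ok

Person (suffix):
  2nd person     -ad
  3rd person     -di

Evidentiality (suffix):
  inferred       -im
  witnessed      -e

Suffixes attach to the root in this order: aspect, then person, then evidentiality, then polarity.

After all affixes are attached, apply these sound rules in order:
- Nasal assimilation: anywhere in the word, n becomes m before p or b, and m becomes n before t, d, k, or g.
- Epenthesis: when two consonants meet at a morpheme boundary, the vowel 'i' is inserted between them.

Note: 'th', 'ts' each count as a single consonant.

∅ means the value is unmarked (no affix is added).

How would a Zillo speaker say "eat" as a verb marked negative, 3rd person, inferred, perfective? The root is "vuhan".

vuhanikadiimoz

Attach aspect perfective -ka → vuhanka.
Attach person 3rd person -di → vuhankadi.
Attach evidentiality inferred -im → vuhankadiim.
Attach polarity negative -oz → vuhankadiimoz.
Nasal assimilation: no change.
Apply epenthesis: vuhankadiimoz → vuhanikadiimoz.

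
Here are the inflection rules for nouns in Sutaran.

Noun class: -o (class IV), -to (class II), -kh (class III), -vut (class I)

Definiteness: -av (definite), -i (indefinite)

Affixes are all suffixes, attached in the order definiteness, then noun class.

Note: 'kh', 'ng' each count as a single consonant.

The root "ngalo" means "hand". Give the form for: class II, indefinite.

ngaloito

Attach definiteness indefinite -i → ngaloi.
Attach noun class class II -to → ngaloito.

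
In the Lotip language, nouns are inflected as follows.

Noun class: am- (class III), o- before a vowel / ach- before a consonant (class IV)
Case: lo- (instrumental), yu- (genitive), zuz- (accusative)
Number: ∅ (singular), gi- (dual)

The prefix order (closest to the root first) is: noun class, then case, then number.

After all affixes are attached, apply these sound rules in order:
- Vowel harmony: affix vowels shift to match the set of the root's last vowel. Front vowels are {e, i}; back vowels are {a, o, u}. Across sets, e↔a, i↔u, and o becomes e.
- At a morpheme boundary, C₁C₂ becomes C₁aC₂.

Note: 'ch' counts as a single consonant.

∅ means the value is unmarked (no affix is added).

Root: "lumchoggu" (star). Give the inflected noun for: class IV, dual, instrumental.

Attach noun class class IV ach- (before consonant 'l') → achlumchoggu.
Attach case instrumental lo- → loachlumchoggu.
Attach number dual gi- → giloachlumchoggu.
Apply vowel harmony: giloachlumchoggu → guloachlumchoggu.
Apply epenthesis: guloachlumchoggu → guloachalumchoggu.

guloachalumchoggu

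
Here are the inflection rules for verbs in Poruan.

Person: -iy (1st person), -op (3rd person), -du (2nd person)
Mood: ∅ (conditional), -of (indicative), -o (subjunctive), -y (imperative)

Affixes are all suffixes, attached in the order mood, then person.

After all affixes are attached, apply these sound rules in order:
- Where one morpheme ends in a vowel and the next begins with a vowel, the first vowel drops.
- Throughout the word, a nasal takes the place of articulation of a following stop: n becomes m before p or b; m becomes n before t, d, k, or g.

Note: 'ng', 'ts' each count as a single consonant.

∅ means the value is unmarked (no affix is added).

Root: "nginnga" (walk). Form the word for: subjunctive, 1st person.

nginngiy

Attach mood subjunctive -o → nginngao.
Attach person 1st person -iy → nginngaoiy.
Apply vowel deletion: nginngaoiy → nginngiy.
Nasal assimilation: no change.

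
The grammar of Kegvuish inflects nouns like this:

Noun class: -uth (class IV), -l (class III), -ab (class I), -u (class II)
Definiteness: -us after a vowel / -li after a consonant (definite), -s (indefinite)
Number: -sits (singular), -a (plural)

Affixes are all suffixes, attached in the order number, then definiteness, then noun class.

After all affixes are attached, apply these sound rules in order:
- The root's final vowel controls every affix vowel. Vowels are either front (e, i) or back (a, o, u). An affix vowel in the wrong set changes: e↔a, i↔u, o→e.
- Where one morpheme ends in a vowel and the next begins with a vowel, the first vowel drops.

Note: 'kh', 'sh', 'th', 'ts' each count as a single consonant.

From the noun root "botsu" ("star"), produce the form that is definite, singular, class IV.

botsusutsluth

Attach number singular -sits → botsusits.
Attach definiteness definite -li (after consonant 'ts') → botsusitsli.
Attach noun class class IV -uth → botsusitsliuth.
Apply vowel harmony: botsusitsliuth → botsusutsluuth.
Apply vowel deletion: botsusutsluuth → botsusutsluth.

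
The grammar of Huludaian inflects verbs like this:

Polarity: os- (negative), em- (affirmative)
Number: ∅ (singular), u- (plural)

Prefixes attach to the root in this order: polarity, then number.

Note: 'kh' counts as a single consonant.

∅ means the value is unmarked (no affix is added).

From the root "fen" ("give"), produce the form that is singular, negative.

Attach polarity negative os- → osfen.
number = singular: zero marking, form stays osfen.

osfen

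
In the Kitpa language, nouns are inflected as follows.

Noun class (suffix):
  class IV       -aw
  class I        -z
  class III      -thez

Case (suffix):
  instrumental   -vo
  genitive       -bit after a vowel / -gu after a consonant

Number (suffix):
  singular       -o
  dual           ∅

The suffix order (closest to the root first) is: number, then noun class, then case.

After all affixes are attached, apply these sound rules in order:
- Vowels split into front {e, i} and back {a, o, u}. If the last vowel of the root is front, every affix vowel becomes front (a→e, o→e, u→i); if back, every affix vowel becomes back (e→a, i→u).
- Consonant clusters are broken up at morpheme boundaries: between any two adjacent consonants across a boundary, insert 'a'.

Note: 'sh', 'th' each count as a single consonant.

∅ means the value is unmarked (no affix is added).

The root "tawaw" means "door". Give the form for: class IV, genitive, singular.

tawawoawagu

Attach number singular -o → tawawo.
Attach noun class class IV -aw → tawawoaw.
Attach case genitive -gu (after consonant 'w') → tawawoawgu.
Vowel harmony: no change.
Apply epenthesis: tawawoawgu → tawawoawagu.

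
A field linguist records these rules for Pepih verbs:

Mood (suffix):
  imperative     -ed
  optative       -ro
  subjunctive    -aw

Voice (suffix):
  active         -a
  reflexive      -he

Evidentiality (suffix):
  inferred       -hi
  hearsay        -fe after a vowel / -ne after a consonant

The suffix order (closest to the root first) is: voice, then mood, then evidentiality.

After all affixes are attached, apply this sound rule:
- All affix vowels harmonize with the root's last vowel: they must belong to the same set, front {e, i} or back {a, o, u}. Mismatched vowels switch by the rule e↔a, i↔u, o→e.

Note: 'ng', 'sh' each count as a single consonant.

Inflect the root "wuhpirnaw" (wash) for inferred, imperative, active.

wuhpirnawaadhu

Attach voice active -a → wuhpirnawa.
Attach mood imperative -ed → wuhpirnawaed.
Attach evidentiality inferred -hi → wuhpirnawaedhi.
Apply vowel harmony: wuhpirnawaedhi → wuhpirnawaadhu.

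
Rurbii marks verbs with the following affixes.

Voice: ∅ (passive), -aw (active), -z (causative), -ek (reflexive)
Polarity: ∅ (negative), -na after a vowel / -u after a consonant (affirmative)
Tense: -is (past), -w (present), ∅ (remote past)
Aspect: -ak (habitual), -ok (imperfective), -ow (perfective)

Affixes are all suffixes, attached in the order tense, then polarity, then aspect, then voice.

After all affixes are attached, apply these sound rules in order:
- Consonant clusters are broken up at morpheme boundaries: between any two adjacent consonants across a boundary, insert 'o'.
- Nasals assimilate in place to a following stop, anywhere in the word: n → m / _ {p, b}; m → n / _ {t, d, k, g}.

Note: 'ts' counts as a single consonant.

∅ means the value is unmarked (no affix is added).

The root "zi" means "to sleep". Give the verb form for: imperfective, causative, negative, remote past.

ziokoz

tense = remote past: zero marking, form stays zi.
polarity = negative: zero marking, form stays zi.
Attach aspect imperfective -ok → ziok.
Attach voice causative -z → ziokz.
Apply epenthesis: ziokz → ziokoz.
Nasal assimilation: no change.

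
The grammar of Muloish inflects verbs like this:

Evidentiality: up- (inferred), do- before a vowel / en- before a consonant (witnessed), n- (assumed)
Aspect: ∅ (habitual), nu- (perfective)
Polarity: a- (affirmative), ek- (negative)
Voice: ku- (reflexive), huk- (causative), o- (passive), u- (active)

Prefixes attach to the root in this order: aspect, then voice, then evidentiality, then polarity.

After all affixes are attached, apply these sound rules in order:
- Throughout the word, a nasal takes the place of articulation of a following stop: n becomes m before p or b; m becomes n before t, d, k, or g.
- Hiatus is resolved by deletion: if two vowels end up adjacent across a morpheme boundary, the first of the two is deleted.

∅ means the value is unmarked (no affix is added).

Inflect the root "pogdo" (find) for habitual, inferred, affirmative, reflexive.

aspect = habitual: zero marking, form stays pogdo.
Attach voice reflexive ku- → kupogdo.
Attach evidentiality inferred up- → upkupogdo.
Attach polarity affirmative a- → aupkupogdo.
Nasal assimilation: no change.
Apply vowel deletion: aupkupogdo → upkupogdo.

upkupogdo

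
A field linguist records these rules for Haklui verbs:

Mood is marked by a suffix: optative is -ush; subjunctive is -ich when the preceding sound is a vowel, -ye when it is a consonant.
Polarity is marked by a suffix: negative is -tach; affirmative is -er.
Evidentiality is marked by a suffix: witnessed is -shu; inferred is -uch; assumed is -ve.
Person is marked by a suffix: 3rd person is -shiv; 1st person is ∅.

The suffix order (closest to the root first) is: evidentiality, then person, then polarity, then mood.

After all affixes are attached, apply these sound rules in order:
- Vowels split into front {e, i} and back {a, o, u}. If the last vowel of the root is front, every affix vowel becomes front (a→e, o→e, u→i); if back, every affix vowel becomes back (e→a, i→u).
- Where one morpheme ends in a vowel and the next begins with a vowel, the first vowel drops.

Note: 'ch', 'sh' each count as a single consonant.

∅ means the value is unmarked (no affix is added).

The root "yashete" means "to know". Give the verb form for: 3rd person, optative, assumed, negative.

Attach evidentiality assumed -ve → yasheteve.
Attach person 3rd person -shiv → yasheteveshiv.
Attach polarity negative -tach → yasheteveshivtach.
Attach mood optative -ush → yasheteveshivtachush.
Apply vowel harmony: yasheteveshivtachush → yasheteveshivtechish.
Vowel deletion: no change.

yasheteveshivtechish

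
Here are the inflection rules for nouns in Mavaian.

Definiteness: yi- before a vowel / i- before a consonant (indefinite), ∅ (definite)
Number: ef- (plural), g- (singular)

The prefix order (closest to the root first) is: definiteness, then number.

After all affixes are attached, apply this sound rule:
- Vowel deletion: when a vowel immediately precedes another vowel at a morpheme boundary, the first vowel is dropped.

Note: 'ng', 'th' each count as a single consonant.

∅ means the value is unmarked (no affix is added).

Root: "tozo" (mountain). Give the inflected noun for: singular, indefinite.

Attach definiteness indefinite i- (before consonant 't') → itozo.
Attach number singular g- → gitozo.
Vowel deletion: no change.

gitozo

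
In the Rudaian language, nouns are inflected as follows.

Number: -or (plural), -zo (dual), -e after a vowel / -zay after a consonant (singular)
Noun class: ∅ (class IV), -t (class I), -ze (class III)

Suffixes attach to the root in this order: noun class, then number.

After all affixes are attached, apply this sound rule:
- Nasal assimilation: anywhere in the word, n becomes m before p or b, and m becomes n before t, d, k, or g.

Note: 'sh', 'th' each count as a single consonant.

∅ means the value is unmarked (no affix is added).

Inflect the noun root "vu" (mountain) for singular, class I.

vutzay

Attach noun class class I -t → vut.
Attach number singular -zay (after consonant 't') → vutzay.
Nasal assimilation: no change.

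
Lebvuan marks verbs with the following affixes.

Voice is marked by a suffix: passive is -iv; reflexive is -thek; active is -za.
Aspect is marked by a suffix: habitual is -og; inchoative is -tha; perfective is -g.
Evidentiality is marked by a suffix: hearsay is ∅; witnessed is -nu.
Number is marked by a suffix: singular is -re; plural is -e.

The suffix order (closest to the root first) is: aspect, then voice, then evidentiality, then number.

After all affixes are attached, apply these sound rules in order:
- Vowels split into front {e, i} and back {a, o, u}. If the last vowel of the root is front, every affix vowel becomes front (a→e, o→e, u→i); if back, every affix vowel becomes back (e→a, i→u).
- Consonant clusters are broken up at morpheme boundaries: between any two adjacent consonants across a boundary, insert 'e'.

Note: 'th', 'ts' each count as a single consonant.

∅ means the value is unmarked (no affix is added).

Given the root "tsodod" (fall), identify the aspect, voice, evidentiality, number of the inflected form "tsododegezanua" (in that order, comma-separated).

Segment: tsodod-g-za-nu-e.
aspect: -g → perfective.
voice: -za → active.
evidentiality: -nu → witnessed.
number: -e → plural.

perfective, active, witnessed, plural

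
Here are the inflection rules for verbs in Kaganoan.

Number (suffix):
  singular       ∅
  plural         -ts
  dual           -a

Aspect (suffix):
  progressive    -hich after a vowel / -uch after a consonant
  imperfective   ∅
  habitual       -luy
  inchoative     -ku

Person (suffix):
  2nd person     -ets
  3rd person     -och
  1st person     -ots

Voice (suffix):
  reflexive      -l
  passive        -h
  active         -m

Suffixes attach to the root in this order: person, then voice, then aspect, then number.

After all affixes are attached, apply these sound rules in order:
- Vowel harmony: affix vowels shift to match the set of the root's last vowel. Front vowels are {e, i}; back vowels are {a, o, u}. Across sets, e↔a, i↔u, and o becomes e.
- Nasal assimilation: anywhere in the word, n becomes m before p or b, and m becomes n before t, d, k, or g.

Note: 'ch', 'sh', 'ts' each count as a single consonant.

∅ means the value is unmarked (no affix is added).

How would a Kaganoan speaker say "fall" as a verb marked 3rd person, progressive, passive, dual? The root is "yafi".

Attach person 3rd person -och → yafioch.
Attach voice passive -h → yafiochh.
Attach aspect progressive -uch (after consonant 'h') → yafiochhuch.
Attach number dual -a → yafiochhucha.
Apply vowel harmony: yafiochhucha → yafiechhiche.
Nasal assimilation: no change.

yafiechhiche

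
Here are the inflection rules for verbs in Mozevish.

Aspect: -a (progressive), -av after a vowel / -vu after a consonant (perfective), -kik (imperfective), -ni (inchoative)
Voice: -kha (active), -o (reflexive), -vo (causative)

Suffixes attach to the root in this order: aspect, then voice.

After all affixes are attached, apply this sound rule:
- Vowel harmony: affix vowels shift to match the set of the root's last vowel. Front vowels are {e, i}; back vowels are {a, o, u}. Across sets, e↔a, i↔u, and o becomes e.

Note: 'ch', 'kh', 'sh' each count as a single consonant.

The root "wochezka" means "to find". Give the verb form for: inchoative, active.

wochezkanukha

Attach aspect inchoative -ni → wochezkani.
Attach voice active -kha → wochezkanikha.
Apply vowel harmony: wochezkanikha → wochezkanukha.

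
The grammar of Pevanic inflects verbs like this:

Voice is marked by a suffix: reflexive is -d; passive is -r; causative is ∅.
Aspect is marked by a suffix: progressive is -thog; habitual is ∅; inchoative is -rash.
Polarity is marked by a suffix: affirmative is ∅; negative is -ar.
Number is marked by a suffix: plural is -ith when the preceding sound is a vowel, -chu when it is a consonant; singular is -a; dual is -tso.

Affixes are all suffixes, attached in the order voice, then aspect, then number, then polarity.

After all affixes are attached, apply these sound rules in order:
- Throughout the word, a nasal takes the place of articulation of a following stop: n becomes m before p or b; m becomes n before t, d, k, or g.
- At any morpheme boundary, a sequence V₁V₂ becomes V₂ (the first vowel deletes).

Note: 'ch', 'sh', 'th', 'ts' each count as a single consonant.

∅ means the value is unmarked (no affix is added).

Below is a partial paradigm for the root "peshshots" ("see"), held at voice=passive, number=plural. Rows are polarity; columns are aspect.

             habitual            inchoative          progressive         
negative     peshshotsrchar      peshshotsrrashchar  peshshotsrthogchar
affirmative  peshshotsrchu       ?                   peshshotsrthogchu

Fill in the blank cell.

Attach voice passive -r → peshshotsr.
Attach aspect inchoative -rash → peshshotsrrash.
Attach number plural -chu (after consonant 'sh') → peshshotsrrashchu.
polarity = affirmative: zero marking, form stays peshshotsrrashchu.
Nasal assimilation: no change.
Vowel deletion: no change.

peshshotsrrashchu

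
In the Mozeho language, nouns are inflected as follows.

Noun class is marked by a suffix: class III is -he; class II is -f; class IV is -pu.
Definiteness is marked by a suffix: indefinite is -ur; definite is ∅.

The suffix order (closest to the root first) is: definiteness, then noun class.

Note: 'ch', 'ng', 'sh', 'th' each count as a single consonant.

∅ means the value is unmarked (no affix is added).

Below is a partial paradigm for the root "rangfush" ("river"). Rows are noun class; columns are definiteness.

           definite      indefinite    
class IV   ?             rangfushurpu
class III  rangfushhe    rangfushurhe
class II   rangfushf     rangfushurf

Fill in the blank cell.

rangfushpu

definiteness = definite: zero marking, form stays rangfush.
Attach noun class class IV -pu → rangfushpu.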